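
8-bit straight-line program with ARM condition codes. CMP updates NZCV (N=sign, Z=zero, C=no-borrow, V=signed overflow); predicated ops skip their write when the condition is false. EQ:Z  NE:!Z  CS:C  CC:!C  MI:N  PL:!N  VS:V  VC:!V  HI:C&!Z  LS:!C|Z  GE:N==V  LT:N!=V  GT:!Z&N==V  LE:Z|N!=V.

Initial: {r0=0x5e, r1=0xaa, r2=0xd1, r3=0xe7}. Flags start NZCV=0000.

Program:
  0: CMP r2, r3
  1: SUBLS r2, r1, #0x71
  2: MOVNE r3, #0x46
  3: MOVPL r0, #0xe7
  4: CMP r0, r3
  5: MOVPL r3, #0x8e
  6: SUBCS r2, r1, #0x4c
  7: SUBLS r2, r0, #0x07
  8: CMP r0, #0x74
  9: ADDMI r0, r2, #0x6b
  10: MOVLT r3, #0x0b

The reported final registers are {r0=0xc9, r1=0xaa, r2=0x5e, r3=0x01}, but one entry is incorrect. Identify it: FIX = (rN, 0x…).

0: ✓ CMP  NZCV=1000
1: ✓ SUBLS  r2←0x39
2: ✓ MOVNE  r3←0x46
3: · MOVPL
4: ✓ CMP  NZCV=0010
5: ✓ MOVPL  r3←0x8e
6: ✓ SUBCS  r2←0x5e
7: · SUBLS
8: ✓ CMP  NZCV=1000
9: ✓ ADDMI  r0←0xc9
10: ✓ MOVLT  r3←0x0b

FIX = (r3, 0x0b)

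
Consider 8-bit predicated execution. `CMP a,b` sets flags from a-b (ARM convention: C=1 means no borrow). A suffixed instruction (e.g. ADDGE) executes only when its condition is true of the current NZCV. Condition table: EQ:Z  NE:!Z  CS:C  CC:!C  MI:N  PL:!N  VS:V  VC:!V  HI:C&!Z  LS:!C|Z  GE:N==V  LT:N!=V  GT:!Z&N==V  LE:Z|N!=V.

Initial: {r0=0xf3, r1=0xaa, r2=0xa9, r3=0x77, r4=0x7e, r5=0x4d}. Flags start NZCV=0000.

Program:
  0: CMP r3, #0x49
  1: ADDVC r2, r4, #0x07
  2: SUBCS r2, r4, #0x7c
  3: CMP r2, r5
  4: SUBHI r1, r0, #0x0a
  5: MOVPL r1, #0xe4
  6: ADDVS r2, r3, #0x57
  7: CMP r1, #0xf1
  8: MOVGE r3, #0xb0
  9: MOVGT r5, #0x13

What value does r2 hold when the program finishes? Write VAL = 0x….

0: ✓ CMP  NZCV=0010
1: ✓ ADDVC  r2←0x85
2: ✓ SUBCS  r2←0x02
3: ✓ CMP  NZCV=1000
4: · SUBHI
5: · MOVPL
6: · ADDVS
7: ✓ CMP  NZCV=1000
8: · MOVGE
9: · MOVGT

VAL = 0x02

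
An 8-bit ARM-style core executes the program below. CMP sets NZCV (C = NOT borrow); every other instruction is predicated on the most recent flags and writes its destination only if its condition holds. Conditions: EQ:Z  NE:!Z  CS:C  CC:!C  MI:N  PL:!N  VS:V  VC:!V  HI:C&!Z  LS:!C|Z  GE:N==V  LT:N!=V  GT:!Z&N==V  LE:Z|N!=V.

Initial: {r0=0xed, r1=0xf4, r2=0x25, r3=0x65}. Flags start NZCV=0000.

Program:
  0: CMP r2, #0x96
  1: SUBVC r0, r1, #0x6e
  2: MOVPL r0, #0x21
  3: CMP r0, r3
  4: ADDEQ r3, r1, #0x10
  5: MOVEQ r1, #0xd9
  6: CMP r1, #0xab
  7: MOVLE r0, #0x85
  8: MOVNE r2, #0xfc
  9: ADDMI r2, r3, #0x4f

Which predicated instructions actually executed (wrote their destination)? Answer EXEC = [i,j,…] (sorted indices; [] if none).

EXEC = [8]

0: ✓ CMP  NZCV=1001
1: · SUBVC
2: · MOVPL
3: ✓ CMP  NZCV=1010
4: · ADDEQ
5: · MOVEQ
6: ✓ CMP  NZCV=0010
7: · MOVLE
8: ✓ MOVNE  r2←0xfc
9: · ADDMI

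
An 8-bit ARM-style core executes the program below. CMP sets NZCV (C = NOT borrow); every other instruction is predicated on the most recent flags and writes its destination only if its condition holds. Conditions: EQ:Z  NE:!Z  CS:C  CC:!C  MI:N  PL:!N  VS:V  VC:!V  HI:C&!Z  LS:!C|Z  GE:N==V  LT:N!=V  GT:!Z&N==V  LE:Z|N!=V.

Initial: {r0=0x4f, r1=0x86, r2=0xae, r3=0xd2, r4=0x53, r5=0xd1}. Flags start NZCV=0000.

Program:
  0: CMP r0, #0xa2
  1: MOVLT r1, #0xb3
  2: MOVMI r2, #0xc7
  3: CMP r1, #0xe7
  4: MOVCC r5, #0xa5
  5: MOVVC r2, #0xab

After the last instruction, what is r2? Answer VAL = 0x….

VAL = 0xab

[0] flags=1001 → (cmp)
[1] flags=1001 LT?F → skip
[2] flags=1001 MI?T → r2=0xc7
[3] flags=1000 → (cmp)
[4] flags=1000 CC?T → r5=0xa5
[5] flags=1000 VC?T → r2=0xab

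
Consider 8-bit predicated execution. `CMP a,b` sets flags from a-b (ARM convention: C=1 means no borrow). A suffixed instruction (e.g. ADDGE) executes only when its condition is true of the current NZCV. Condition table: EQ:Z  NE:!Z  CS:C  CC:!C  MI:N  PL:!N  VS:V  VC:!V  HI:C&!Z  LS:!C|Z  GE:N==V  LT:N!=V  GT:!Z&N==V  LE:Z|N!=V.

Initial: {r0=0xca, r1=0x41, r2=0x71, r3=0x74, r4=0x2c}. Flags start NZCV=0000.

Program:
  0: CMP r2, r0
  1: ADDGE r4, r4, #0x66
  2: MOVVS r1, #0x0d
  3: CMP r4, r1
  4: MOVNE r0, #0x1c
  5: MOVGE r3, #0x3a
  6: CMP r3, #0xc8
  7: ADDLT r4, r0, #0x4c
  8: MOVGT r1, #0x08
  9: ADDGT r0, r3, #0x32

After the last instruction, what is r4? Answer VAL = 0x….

[0] flags=1001 → (cmp)
[1] flags=1001 GE?T → r4=0x92
[2] flags=1001 VS?T → r1=0x0d
[3] flags=1010 → (cmp)
[4] flags=1010 NE?T → r0=0x1c
[5] flags=1010 GE?F → skip
[6] flags=1001 → (cmp)
[7] flags=1001 LT?F → skip
[8] flags=1001 GT?T → r1=0x08
[9] flags=1001 GT?T → r0=0xa6

VAL = 0x92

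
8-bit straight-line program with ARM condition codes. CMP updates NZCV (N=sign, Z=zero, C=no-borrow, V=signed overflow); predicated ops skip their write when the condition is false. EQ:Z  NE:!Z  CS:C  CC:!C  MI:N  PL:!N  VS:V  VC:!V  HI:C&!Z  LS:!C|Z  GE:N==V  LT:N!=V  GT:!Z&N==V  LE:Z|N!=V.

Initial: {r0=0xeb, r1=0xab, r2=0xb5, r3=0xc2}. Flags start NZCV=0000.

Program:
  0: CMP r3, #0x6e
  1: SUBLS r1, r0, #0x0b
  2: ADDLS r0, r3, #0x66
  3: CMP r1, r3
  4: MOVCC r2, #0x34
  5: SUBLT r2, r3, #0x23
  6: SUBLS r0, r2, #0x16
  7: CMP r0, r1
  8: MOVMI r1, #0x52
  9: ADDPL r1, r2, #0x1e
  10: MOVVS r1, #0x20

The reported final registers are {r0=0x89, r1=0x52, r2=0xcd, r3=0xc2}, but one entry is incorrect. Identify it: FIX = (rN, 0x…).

[0] flags=0011 → (cmp)
[1] flags=0011 LS?F → skip
[2] flags=0011 LS?F → skip
[3] flags=1000 → (cmp)
[4] flags=1000 CC?T → r2=0x34
[5] flags=1000 LT?T → r2=0x9f
[6] flags=1000 LS?T → r0=0x89
[7] flags=1000 → (cmp)
[8] flags=1000 MI?T → r1=0x52
[9] flags=1000 PL?F → skip
[10] flags=1000 VS?F → skip

FIX = (r2, 0x9f)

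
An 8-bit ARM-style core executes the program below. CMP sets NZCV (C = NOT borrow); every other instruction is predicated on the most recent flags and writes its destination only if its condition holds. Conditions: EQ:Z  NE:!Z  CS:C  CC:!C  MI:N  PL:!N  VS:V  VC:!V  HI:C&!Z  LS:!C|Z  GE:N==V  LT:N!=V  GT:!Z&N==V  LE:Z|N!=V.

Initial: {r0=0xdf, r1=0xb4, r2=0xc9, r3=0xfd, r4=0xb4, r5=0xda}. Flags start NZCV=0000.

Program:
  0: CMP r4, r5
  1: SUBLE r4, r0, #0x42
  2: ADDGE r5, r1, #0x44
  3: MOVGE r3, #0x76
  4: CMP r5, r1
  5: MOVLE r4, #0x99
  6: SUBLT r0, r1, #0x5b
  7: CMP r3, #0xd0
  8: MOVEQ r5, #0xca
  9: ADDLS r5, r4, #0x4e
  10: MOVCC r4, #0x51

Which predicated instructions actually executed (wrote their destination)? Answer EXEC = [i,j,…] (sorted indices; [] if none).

EXEC = [1]

0: ✓ CMP  NZCV=1000
1: ✓ SUBLE  r4←0x9d
2: · ADDGE
3: · MOVGE
4: ✓ CMP  NZCV=0010
5: · MOVLE
6: · SUBLT
7: ✓ CMP  NZCV=0010
8: · MOVEQ
9: · ADDLS
10: · MOVCC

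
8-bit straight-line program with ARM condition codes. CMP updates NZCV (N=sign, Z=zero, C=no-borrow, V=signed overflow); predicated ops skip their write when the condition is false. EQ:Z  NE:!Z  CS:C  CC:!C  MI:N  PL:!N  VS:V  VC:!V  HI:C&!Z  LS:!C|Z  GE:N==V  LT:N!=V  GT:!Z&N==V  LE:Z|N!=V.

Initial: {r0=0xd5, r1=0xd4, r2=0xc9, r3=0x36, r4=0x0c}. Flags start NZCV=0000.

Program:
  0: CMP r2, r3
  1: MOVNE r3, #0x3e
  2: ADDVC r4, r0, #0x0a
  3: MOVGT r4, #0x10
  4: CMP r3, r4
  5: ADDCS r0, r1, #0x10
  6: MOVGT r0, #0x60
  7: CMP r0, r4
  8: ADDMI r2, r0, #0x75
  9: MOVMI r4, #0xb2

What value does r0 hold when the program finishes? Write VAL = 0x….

VAL = 0x60

[0] flags=1010 → (cmp)
[1] flags=1010 NE?T → r3=0x3e
[2] flags=1010 VC?T → r4=0xdf
[3] flags=1010 GT?F → skip
[4] flags=0000 → (cmp)
[5] flags=0000 CS?F → skip
[6] flags=0000 GT?T → r0=0x60
[7] flags=1001 → (cmp)
[8] flags=1001 MI?T → r2=0xd5
[9] flags=1001 MI?T → r4=0xb2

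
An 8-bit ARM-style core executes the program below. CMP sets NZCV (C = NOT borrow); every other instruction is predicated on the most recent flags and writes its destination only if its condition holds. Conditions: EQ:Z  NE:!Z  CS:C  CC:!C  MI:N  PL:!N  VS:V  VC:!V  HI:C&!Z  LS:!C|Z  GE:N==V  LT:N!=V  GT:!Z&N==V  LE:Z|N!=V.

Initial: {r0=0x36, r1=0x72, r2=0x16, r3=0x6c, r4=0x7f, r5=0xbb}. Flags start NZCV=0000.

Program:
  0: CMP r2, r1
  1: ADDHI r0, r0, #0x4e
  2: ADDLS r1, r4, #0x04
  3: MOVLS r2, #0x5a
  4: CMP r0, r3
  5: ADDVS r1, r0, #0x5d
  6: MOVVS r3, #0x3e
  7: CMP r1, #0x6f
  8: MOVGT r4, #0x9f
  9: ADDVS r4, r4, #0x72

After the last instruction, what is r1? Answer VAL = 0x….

0: ✓ CMP  NZCV=1000
1: · ADDHI
2: ✓ ADDLS  r1←0x83
3: ✓ MOVLS  r2←0x5a
4: ✓ CMP  NZCV=1000
5: · ADDVS
6: · MOVVS
7: ✓ CMP  NZCV=0011
8: · MOVGT
9: ✓ ADDVS  r4←0xf1

VAL = 0x83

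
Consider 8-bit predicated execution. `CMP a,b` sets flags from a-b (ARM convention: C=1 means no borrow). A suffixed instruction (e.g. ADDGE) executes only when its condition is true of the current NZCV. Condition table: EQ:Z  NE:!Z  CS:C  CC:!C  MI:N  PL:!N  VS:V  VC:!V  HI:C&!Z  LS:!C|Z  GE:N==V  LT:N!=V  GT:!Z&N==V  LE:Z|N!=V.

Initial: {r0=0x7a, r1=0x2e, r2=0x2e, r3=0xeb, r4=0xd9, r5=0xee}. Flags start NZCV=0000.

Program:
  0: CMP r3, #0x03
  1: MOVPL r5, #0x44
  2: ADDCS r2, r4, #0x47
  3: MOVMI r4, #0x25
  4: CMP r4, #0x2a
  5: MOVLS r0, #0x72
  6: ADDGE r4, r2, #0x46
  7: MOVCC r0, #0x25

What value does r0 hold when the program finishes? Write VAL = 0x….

VAL = 0x25

[0] flags=1010 → (cmp)
[1] flags=1010 PL?F → skip
[2] flags=1010 CS?T → r2=0x20
[3] flags=1010 MI?T → r4=0x25
[4] flags=1000 → (cmp)
[5] flags=1000 LS?T → r0=0x72
[6] flags=1000 GE?F → skip
[7] flags=1000 CC?T → r0=0x25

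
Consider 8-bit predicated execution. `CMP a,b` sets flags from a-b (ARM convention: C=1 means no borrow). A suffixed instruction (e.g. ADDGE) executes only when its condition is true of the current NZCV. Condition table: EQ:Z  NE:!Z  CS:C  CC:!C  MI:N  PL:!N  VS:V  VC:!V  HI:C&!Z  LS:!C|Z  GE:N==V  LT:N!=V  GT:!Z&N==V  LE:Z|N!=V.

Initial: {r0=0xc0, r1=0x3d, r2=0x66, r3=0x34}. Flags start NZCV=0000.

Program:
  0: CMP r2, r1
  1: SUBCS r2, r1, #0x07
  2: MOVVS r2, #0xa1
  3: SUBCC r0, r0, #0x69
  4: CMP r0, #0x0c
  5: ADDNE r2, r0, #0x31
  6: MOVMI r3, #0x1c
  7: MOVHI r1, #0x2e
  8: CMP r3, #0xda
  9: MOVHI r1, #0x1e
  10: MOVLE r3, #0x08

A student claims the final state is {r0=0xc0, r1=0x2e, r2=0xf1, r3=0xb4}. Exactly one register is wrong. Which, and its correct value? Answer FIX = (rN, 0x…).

FIX = (r3, 0x1c)

0: ✓ CMP  NZCV=0010
1: ✓ SUBCS  r2←0x36
2: · MOVVS
3: · SUBCC
4: ✓ CMP  NZCV=1010
5: ✓ ADDNE  r2←0xf1
6: ✓ MOVMI  r3←0x1c
7: ✓ MOVHI  r1←0x2e
8: ✓ CMP  NZCV=0000
9: · MOVHI
10: · MOVLE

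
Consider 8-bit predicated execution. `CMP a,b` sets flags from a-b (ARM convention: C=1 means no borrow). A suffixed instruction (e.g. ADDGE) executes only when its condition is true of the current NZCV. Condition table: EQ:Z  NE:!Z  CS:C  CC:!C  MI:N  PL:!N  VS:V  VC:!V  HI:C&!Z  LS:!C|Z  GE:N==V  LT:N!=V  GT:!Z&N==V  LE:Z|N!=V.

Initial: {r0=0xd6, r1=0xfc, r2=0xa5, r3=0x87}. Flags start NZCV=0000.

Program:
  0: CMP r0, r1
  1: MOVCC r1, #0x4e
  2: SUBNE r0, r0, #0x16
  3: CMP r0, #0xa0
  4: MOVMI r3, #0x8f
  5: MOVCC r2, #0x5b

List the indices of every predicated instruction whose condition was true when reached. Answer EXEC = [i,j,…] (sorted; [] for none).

0: ✓ CMP  NZCV=1000
1: ✓ MOVCC  r1←0x4e
2: ✓ SUBNE  r0←0xc0
3: ✓ CMP  NZCV=0010
4: · MOVMI
5: · MOVCC

EXEC = [1,2]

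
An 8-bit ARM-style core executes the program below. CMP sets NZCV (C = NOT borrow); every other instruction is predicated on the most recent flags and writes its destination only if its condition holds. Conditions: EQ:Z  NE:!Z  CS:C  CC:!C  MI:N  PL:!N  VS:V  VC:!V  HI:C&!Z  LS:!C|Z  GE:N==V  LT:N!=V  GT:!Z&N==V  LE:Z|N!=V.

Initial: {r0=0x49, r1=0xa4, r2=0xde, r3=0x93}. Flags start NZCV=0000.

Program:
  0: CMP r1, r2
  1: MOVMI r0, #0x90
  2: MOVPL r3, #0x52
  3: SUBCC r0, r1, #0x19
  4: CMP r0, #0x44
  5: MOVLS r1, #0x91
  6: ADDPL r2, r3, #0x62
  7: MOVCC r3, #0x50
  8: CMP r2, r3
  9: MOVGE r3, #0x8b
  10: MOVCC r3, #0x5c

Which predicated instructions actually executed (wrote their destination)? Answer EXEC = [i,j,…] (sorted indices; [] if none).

0: ✓ CMP  NZCV=1000
1: ✓ MOVMI  r0←0x90
2: · MOVPL
3: ✓ SUBCC  r0←0x8b
4: ✓ CMP  NZCV=0011
5: · MOVLS
6: ✓ ADDPL  r2←0xf5
7: · MOVCC
8: ✓ CMP  NZCV=0010
9: ✓ MOVGE  r3←0x8b
10: · MOVCC

EXEC = [1,3,6,9]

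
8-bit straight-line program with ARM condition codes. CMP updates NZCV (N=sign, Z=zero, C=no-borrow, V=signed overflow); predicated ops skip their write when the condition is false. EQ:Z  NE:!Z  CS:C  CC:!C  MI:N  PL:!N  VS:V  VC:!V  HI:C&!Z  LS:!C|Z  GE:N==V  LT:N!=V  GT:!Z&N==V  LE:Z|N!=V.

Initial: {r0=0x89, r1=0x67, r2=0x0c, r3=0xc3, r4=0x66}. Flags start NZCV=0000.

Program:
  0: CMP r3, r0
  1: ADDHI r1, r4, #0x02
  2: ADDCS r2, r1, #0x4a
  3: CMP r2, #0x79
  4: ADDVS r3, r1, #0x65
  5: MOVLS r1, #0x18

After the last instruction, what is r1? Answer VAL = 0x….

VAL = 0x68

0: ✓ CMP  NZCV=0010
1: ✓ ADDHI  r1←0x68
2: ✓ ADDCS  r2←0xb2
3: ✓ CMP  NZCV=0011
4: ✓ ADDVS  r3←0xcd
5: · MOVLS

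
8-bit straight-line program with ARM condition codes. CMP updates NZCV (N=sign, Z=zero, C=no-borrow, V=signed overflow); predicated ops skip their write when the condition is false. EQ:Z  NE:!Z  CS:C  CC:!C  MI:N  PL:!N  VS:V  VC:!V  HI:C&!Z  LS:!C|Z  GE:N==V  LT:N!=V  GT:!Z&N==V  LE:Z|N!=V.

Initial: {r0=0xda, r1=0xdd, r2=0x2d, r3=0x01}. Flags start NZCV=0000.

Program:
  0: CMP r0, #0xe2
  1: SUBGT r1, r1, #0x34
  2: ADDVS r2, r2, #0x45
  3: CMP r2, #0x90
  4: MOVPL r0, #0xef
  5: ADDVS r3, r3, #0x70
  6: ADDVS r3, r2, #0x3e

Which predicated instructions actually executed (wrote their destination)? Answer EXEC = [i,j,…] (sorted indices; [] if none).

0: ✓ CMP  NZCV=1000
1: · SUBGT
2: · ADDVS
3: ✓ CMP  NZCV=1001
4: · MOVPL
5: ✓ ADDVS  r3←0x71
6: ✓ ADDVS  r3←0x6b

EXEC = [5,6]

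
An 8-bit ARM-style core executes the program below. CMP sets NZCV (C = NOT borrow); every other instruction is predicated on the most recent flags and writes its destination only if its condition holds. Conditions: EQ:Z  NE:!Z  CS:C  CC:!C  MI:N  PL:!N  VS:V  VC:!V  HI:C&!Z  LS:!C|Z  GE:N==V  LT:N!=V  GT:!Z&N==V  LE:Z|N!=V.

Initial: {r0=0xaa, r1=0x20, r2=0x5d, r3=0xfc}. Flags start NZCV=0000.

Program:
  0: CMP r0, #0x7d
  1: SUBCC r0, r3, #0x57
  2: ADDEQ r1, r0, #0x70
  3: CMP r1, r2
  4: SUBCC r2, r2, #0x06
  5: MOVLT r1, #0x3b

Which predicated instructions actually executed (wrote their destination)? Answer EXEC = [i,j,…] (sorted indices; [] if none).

[0] flags=0011 → (cmp)
[1] flags=0011 CC?F → skip
[2] flags=0011 EQ?F → skip
[3] flags=1000 → (cmp)
[4] flags=1000 CC?T → r2=0x57
[5] flags=1000 LT?T → r1=0x3b

EXEC = [4,5]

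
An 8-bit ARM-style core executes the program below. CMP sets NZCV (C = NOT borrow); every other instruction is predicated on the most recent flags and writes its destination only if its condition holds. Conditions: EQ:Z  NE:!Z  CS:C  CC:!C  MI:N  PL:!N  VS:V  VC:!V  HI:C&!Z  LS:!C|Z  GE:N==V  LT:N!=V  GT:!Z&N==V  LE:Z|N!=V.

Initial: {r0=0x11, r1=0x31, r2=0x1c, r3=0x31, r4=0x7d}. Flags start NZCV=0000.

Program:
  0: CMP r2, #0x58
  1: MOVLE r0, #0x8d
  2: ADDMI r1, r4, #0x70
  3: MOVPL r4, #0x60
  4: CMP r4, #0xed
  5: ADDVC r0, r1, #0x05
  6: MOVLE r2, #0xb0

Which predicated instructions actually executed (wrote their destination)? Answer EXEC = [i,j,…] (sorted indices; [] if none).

0: ✓ CMP  NZCV=1000
1: ✓ MOVLE  r0←0x8d
2: ✓ ADDMI  r1←0xed
3: · MOVPL
4: ✓ CMP  NZCV=1001
5: · ADDVC
6: · MOVLE

EXEC = [1,2]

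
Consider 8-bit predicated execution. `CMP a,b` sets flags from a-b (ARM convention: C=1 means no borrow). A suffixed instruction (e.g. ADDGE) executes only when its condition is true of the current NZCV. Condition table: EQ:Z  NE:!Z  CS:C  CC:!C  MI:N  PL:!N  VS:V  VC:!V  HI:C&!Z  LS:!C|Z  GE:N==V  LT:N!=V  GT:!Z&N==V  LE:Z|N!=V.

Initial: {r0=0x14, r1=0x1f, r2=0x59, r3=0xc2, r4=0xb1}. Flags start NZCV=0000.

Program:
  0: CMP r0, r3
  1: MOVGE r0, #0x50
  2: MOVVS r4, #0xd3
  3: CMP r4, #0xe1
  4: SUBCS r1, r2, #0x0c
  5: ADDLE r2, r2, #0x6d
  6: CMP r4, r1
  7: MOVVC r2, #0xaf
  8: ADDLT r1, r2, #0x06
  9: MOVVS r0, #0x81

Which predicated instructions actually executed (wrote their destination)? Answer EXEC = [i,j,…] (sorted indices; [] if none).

0: ✓ CMP  NZCV=0000
1: ✓ MOVGE  r0←0x50
2: · MOVVS
3: ✓ CMP  NZCV=1000
4: · SUBCS
5: ✓ ADDLE  r2←0xc6
6: ✓ CMP  NZCV=1010
7: ✓ MOVVC  r2←0xaf
8: ✓ ADDLT  r1←0xb5
9: · MOVVS

EXEC = [1,5,7,8]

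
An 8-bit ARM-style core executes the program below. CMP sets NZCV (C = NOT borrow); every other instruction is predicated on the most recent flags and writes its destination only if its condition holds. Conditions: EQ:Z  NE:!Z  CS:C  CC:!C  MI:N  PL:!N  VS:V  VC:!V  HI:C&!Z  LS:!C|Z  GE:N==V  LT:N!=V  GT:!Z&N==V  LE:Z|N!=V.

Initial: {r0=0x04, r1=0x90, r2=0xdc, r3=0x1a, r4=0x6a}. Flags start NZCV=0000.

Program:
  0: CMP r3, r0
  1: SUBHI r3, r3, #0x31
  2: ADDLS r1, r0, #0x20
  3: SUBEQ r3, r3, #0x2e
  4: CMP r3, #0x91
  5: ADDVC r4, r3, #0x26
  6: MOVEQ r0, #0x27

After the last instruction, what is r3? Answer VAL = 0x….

[0] flags=0010 → (cmp)
[1] flags=0010 HI?T → r3=0xe9
[2] flags=0010 LS?F → skip
[3] flags=0010 EQ?F → skip
[4] flags=0010 → (cmp)
[5] flags=0010 VC?T → r4=0x0f
[6] flags=0010 EQ?F → skip

VAL = 0xe9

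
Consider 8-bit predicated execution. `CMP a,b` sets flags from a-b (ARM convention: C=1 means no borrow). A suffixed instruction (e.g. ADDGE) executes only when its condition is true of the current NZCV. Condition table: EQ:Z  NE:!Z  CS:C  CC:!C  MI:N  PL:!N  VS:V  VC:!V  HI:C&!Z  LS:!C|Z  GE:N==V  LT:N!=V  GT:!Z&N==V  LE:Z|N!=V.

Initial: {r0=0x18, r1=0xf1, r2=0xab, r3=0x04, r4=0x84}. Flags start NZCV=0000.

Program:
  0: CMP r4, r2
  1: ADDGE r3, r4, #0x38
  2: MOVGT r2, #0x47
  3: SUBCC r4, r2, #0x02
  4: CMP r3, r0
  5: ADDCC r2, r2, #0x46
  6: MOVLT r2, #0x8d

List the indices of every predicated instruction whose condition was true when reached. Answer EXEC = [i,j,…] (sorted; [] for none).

EXEC = [3,5,6]

0: ✓ CMP  NZCV=1000
1: · ADDGE
2: · MOVGT
3: ✓ SUBCC  r4←0xa9
4: ✓ CMP  NZCV=1000
5: ✓ ADDCC  r2←0xf1
6: ✓ MOVLT  r2←0x8d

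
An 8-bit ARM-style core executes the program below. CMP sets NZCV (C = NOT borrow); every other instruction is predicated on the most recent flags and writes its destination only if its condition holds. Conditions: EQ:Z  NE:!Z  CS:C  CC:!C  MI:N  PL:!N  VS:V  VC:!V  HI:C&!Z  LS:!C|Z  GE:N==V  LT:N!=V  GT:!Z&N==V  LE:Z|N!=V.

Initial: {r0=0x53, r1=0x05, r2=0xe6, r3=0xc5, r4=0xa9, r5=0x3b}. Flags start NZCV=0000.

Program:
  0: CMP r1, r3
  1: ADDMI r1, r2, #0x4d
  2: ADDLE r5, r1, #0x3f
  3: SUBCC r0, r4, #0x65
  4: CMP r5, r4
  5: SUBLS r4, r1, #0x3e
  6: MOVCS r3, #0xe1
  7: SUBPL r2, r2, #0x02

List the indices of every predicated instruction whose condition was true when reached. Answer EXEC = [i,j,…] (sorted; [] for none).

EXEC = [3,5]

0: ✓ CMP  NZCV=0000
1: · ADDMI
2: · ADDLE
3: ✓ SUBCC  r0←0x44
4: ✓ CMP  NZCV=1001
5: ✓ SUBLS  r4←0xc7
6: · MOVCS
7: · SUBPL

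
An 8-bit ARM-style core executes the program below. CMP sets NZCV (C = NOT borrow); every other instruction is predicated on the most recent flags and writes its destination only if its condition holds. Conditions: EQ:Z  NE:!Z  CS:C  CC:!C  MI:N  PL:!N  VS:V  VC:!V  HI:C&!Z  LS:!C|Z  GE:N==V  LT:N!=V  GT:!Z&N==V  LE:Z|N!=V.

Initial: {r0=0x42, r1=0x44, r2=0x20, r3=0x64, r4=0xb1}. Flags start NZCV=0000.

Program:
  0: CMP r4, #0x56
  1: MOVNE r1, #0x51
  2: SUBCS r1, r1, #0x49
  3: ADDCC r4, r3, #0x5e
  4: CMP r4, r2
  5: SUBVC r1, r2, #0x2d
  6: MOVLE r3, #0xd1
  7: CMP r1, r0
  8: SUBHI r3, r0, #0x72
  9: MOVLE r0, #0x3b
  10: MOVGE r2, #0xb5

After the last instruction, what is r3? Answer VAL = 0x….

[0] flags=0011 → (cmp)
[1] flags=0011 NE?T → r1=0x51
[2] flags=0011 CS?T → r1=0x08
[3] flags=0011 CC?F → skip
[4] flags=1010 → (cmp)
[5] flags=1010 VC?T → r1=0xf3
[6] flags=1010 LE?T → r3=0xd1
[7] flags=1010 → (cmp)
[8] flags=1010 HI?T → r3=0xd0
[9] flags=1010 LE?T → r0=0x3b
[10] flags=1010 GE?F → skip

VAL = 0xd0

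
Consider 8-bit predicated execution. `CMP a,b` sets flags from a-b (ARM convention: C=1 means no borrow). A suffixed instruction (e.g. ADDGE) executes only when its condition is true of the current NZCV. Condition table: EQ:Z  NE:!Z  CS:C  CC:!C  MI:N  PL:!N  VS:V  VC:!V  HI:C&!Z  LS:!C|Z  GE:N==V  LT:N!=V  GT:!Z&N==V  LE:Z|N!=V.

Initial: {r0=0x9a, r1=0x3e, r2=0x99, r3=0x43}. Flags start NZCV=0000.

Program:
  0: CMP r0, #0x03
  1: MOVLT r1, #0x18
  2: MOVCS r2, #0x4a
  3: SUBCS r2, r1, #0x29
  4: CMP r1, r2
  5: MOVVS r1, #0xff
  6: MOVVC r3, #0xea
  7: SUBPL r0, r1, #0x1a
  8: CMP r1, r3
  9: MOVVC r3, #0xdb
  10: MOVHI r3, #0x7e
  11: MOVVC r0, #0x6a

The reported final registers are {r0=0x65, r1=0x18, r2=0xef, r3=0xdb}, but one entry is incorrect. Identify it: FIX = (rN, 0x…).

[0] flags=1010 → (cmp)
[1] flags=1010 LT?T → r1=0x18
[2] flags=1010 CS?T → r2=0x4a
[3] flags=1010 CS?T → r2=0xef
[4] flags=0000 → (cmp)
[5] flags=0000 VS?F → skip
[6] flags=0000 VC?T → r3=0xea
[7] flags=0000 PL?T → r0=0xfe
[8] flags=0000 → (cmp)
[9] flags=0000 VC?T → r3=0xdb
[10] flags=0000 HI?F → skip
[11] flags=0000 VC?T → r0=0x6a

FIX = (r0, 0x6a)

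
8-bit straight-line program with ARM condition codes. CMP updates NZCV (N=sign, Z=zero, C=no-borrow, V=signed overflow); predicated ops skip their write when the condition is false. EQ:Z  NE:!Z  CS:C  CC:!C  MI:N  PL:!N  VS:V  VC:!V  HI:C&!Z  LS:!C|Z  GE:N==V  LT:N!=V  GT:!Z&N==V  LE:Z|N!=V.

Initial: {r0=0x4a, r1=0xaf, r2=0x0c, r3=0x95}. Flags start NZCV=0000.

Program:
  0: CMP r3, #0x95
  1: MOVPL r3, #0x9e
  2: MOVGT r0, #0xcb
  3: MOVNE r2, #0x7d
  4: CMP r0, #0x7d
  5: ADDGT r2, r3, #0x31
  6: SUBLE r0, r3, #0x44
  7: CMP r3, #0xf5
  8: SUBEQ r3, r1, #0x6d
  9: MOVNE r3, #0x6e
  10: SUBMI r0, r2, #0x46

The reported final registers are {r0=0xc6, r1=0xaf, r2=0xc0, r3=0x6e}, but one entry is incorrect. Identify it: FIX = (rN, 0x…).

FIX = (r2, 0x0c)

[0] flags=0110 → (cmp)
[1] flags=0110 PL?T → r3=0x9e
[2] flags=0110 GT?F → skip
[3] flags=0110 NE?F → skip
[4] flags=1000 → (cmp)
[5] flags=1000 GT?F → skip
[6] flags=1000 LE?T → r0=0x5a
[7] flags=1000 → (cmp)
[8] flags=1000 EQ?F → skip
[9] flags=1000 NE?T → r3=0x6e
[10] flags=1000 MI?T → r0=0xc6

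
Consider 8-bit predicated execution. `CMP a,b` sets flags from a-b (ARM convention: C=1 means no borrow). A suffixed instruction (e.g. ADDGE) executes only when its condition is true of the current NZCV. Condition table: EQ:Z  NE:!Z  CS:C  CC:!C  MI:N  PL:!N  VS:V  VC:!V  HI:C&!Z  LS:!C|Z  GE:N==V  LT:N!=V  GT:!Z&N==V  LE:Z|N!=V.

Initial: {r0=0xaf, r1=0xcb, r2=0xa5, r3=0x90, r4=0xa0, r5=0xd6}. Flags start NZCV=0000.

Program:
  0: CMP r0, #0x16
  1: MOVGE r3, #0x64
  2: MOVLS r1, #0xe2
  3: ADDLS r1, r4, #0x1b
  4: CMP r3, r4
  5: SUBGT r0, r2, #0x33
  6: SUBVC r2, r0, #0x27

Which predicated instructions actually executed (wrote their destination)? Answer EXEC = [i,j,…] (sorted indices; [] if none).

EXEC = [6]

[0] flags=1010 → (cmp)
[1] flags=1010 GE?F → skip
[2] flags=1010 LS?F → skip
[3] flags=1010 LS?F → skip
[4] flags=1000 → (cmp)
[5] flags=1000 GT?F → skip
[6] flags=1000 VC?T → r2=0x88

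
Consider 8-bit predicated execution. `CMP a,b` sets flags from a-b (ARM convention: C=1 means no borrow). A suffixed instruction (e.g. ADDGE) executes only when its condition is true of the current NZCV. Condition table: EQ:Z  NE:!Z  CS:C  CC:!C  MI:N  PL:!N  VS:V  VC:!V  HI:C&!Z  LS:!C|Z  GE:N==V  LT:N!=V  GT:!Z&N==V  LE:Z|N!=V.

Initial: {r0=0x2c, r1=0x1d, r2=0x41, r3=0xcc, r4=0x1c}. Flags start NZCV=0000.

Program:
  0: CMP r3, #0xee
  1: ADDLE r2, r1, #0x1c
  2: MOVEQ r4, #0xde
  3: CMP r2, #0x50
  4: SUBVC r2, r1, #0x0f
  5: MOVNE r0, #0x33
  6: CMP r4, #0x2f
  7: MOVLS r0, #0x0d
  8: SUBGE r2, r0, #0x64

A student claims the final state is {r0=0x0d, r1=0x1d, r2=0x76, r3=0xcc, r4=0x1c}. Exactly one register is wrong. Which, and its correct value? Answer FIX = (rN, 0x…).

FIX = (r2, 0x0e)

[0] flags=1000 → (cmp)
[1] flags=1000 LE?T → r2=0x39
[2] flags=1000 EQ?F → skip
[3] flags=1000 → (cmp)
[4] flags=1000 VC?T → r2=0x0e
[5] flags=1000 NE?T → r0=0x33
[6] flags=1000 → (cmp)
[7] flags=1000 LS?T → r0=0x0d
[8] flags=1000 GE?F → skip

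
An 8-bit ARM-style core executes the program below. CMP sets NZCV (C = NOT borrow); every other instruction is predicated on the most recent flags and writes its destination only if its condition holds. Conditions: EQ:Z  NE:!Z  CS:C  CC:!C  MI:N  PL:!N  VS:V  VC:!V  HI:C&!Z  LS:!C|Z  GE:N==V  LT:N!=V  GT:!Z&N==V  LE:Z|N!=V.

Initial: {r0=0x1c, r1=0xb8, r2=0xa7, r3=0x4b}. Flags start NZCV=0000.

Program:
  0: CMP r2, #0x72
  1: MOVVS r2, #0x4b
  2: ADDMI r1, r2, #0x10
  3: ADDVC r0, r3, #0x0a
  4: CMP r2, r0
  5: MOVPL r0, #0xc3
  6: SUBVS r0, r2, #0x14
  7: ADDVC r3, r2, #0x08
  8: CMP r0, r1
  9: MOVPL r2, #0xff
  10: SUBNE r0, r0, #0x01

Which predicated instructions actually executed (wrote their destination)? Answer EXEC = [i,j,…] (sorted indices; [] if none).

[0] flags=0011 → (cmp)
[1] flags=0011 VS?T → r2=0x4b
[2] flags=0011 MI?F → skip
[3] flags=0011 VC?F → skip
[4] flags=0010 → (cmp)
[5] flags=0010 PL?T → r0=0xc3
[6] flags=0010 VS?F → skip
[7] flags=0010 VC?T → r3=0x53
[8] flags=0010 → (cmp)
[9] flags=0010 PL?T → r2=0xff
[10] flags=0010 NE?T → r0=0xc2

EXEC = [1,5,7,9,10]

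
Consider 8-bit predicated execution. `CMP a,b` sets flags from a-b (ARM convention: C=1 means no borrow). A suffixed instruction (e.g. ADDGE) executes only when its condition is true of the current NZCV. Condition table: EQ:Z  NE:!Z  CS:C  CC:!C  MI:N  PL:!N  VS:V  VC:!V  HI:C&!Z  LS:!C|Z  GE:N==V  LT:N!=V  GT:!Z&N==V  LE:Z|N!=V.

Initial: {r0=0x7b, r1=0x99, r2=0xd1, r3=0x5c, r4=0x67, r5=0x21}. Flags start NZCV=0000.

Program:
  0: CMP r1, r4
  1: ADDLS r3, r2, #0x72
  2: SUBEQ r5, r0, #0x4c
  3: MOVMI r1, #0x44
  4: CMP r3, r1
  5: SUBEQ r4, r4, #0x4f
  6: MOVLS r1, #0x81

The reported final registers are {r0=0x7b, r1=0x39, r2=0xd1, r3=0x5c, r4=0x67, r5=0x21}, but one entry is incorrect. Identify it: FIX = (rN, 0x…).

FIX = (r1, 0x81)

0: ✓ CMP  NZCV=0011
1: · ADDLS
2: · SUBEQ
3: · MOVMI
4: ✓ CMP  NZCV=1001
5: · SUBEQ
6: ✓ MOVLS  r1←0x81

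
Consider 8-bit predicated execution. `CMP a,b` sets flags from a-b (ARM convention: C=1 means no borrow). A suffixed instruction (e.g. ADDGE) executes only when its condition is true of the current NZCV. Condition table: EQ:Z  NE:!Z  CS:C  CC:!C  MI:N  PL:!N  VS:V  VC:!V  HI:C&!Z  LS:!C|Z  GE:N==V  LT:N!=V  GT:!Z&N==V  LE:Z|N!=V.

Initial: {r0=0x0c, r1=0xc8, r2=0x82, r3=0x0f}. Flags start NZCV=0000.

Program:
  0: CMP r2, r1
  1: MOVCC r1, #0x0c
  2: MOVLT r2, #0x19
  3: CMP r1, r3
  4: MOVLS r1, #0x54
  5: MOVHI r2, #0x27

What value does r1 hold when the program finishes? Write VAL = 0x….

VAL = 0x54

[0] flags=1000 → (cmp)
[1] flags=1000 CC?T → r1=0x0c
[2] flags=1000 LT?T → r2=0x19
[3] flags=1000 → (cmp)
[4] flags=1000 LS?T → r1=0x54
[5] flags=1000 HI?F → skip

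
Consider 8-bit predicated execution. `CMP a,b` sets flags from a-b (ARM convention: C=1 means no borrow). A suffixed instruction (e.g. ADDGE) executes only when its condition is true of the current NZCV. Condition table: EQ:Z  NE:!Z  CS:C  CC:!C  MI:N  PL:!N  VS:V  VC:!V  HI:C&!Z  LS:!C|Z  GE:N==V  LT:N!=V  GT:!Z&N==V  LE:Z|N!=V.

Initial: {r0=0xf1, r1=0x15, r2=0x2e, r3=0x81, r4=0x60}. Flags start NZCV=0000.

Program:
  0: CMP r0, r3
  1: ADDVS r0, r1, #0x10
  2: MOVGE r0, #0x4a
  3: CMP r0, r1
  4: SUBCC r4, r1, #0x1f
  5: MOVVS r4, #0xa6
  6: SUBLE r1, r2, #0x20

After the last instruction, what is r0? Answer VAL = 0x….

VAL = 0x4a

[0] flags=0010 → (cmp)
[1] flags=0010 VS?F → skip
[2] flags=0010 GE?T → r0=0x4a
[3] flags=0010 → (cmp)
[4] flags=0010 CC?F → skip
[5] flags=0010 VS?F → skip
[6] flags=0010 LE?F → skip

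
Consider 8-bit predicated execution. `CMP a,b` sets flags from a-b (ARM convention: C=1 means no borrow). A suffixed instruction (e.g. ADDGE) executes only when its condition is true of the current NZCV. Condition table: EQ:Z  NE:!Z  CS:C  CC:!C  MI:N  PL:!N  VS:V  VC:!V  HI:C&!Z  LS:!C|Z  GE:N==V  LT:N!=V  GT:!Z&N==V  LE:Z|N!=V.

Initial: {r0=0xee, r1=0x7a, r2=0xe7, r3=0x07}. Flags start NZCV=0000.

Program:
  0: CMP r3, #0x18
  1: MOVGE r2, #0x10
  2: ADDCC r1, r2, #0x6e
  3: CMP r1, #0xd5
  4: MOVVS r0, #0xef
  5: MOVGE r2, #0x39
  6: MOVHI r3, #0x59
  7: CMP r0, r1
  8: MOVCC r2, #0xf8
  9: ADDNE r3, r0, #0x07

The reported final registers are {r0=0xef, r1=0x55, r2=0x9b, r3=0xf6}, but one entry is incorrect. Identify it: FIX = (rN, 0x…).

[0] flags=1000 → (cmp)
[1] flags=1000 GE?F → skip
[2] flags=1000 CC?T → r1=0x55
[3] flags=1001 → (cmp)
[4] flags=1001 VS?T → r0=0xef
[5] flags=1001 GE?T → r2=0x39
[6] flags=1001 HI?F → skip
[7] flags=1010 → (cmp)
[8] flags=1010 CC?F → skip
[9] flags=1010 NE?T → r3=0xf6

FIX = (r2, 0x39)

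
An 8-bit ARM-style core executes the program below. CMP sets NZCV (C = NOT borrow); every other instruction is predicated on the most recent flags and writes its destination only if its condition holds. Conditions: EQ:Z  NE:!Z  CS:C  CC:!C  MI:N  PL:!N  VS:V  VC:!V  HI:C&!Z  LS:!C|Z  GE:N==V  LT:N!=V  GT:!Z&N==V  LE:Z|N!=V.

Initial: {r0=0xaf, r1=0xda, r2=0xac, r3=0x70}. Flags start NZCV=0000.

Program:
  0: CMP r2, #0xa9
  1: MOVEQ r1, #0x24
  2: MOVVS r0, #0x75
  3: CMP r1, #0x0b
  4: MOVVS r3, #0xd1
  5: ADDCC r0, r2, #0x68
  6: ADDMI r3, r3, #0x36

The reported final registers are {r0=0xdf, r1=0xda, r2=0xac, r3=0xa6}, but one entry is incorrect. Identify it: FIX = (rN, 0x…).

FIX = (r0, 0xaf)

0: ✓ CMP  NZCV=0010
1: · MOVEQ
2: · MOVVS
3: ✓ CMP  NZCV=1010
4: · MOVVS
5: · ADDCC
6: ✓ ADDMI  r3←0xa6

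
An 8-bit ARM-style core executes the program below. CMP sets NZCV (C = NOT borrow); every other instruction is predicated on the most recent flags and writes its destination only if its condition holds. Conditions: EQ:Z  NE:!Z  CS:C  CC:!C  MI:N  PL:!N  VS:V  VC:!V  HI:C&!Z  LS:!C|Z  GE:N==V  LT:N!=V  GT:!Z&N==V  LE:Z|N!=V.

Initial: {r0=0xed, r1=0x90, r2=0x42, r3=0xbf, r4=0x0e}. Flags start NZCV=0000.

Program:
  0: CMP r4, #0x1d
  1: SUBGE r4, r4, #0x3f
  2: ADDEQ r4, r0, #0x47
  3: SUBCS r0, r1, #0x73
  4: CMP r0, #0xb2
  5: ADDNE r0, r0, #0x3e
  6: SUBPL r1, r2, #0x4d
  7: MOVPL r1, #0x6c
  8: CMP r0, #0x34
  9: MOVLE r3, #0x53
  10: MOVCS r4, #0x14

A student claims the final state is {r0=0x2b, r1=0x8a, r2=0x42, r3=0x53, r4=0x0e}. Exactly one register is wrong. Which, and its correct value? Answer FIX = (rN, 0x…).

FIX = (r1, 0x6c)

[0] flags=1000 → (cmp)
[1] flags=1000 GE?F → skip
[2] flags=1000 EQ?F → skip
[3] flags=1000 CS?F → skip
[4] flags=0010 → (cmp)
[5] flags=0010 NE?T → r0=0x2b
[6] flags=0010 PL?T → r1=0xf5
[7] flags=0010 PL?T → r1=0x6c
[8] flags=1000 → (cmp)
[9] flags=1000 LE?T → r3=0x53
[10] flags=1000 CS?F → skip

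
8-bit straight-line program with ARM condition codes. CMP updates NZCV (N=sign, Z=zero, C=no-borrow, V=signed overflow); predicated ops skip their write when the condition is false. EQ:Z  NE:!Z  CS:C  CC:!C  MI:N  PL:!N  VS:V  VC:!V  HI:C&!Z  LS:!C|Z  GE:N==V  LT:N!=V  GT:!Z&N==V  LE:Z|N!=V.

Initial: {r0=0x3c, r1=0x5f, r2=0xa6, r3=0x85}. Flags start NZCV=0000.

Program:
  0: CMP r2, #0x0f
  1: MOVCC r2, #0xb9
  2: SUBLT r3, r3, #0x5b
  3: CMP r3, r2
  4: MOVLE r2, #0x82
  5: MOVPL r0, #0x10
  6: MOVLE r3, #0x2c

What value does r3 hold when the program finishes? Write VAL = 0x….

VAL = 0x2a

[0] flags=1010 → (cmp)
[1] flags=1010 CC?F → skip
[2] flags=1010 LT?T → r3=0x2a
[3] flags=1001 → (cmp)
[4] flags=1001 LE?F → skip
[5] flags=1001 PL?F → skip
[6] flags=1001 LE?F → skip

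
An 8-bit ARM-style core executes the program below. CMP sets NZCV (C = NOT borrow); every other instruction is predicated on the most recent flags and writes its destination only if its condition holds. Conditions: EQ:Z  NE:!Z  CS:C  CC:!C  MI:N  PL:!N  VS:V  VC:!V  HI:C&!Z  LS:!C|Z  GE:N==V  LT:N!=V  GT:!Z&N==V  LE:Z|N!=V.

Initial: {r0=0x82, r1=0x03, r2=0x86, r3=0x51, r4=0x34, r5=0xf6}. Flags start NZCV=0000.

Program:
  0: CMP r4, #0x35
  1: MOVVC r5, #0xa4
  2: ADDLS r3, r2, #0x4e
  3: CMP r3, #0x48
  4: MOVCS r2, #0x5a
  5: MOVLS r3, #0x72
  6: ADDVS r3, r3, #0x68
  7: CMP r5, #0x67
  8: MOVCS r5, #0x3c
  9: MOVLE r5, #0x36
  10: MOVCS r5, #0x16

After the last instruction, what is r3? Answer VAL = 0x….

VAL = 0xd4

0: ✓ CMP  NZCV=1000
1: ✓ MOVVC  r5←0xa4
2: ✓ ADDLS  r3←0xd4
3: ✓ CMP  NZCV=1010
4: ✓ MOVCS  r2←0x5a
5: · MOVLS
6: · ADDVS
7: ✓ CMP  NZCV=0011
8: ✓ MOVCS  r5←0x3c
9: ✓ MOVLE  r5←0x36
10: ✓ MOVCS  r5←0x16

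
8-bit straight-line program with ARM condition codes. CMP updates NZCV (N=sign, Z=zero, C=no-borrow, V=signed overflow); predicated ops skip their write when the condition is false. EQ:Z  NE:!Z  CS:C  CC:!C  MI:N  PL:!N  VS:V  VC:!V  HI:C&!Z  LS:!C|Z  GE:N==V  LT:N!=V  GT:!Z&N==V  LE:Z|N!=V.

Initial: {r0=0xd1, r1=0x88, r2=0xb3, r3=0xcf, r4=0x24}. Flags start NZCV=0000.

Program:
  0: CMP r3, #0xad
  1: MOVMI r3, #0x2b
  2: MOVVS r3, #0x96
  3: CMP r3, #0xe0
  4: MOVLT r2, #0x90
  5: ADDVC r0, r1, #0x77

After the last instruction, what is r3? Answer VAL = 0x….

[0] flags=0010 → (cmp)
[1] flags=0010 MI?F → skip
[2] flags=0010 VS?F → skip
[3] flags=1000 → (cmp)
[4] flags=1000 LT?T → r2=0x90
[5] flags=1000 VC?T → r0=0xff

VAL = 0xcf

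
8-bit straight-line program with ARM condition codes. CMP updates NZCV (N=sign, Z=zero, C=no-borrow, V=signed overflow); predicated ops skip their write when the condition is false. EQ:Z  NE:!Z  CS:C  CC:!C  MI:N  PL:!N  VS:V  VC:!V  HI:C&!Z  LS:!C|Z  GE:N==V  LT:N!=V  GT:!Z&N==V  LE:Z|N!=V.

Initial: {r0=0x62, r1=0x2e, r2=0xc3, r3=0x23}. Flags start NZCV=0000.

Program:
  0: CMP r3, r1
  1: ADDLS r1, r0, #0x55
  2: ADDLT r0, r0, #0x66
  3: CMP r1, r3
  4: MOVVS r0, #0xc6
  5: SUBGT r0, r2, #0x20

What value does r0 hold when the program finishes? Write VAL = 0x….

VAL = 0xc8

0: ✓ CMP  NZCV=1000
1: ✓ ADDLS  r1←0xb7
2: ✓ ADDLT  r0←0xc8
3: ✓ CMP  NZCV=1010
4: · MOVVS
5: · SUBGT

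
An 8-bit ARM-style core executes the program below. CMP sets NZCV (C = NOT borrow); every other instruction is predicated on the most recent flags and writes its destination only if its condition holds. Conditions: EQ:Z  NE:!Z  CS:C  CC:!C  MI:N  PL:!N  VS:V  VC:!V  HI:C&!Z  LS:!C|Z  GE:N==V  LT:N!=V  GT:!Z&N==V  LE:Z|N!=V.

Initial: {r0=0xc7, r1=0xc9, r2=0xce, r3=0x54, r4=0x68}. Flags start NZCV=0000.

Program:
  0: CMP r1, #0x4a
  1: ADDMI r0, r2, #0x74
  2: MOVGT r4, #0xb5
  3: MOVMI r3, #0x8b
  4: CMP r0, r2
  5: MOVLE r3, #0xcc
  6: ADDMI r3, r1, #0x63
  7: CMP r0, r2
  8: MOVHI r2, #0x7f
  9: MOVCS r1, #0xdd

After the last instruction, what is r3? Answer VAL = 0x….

VAL = 0x2c

[0] flags=0011 → (cmp)
[1] flags=0011 MI?F → skip
[2] flags=0011 GT?F → skip
[3] flags=0011 MI?F → skip
[4] flags=1000 → (cmp)
[5] flags=1000 LE?T → r3=0xcc
[6] flags=1000 MI?T → r3=0x2c
[7] flags=1000 → (cmp)
[8] flags=1000 HI?F → skip
[9] flags=1000 CS?F → skip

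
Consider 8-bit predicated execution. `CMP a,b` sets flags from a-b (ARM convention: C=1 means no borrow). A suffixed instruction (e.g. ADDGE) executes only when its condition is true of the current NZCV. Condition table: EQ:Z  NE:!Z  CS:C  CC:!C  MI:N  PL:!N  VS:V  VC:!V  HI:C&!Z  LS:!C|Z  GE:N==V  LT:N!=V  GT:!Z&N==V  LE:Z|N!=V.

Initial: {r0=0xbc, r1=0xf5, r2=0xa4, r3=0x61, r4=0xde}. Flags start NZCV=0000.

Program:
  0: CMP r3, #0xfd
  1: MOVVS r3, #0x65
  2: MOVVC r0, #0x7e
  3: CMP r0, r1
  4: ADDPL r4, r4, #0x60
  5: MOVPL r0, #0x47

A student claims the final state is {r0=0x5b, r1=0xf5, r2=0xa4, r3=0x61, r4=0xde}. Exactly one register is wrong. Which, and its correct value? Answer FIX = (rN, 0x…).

[0] flags=0000 → (cmp)
[1] flags=0000 VS?F → skip
[2] flags=0000 VC?T → r0=0x7e
[3] flags=1001 → (cmp)
[4] flags=1001 PL?F → skip
[5] flags=1001 PL?F → skip

FIX = (r0, 0x7e)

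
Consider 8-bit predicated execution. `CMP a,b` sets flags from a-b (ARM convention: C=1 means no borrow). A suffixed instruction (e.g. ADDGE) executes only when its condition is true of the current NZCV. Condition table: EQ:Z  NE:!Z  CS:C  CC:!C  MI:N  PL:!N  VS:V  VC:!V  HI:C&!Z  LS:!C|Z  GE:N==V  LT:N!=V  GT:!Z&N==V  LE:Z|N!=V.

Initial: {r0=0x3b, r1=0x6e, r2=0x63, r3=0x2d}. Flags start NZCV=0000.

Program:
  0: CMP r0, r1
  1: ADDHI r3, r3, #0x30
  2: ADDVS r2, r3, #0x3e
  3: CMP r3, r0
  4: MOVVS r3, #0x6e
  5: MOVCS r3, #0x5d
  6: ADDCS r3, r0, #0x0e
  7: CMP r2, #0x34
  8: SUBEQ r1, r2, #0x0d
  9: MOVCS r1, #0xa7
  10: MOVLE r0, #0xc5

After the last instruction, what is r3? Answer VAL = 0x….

VAL = 0x2d

0: ✓ CMP  NZCV=1000
1: · ADDHI
2: · ADDVS
3: ✓ CMP  NZCV=1000
4: · MOVVS
5: · MOVCS
6: · ADDCS
7: ✓ CMP  NZCV=0010
8: · SUBEQ
9: ✓ MOVCS  r1←0xa7
10: · MOVLE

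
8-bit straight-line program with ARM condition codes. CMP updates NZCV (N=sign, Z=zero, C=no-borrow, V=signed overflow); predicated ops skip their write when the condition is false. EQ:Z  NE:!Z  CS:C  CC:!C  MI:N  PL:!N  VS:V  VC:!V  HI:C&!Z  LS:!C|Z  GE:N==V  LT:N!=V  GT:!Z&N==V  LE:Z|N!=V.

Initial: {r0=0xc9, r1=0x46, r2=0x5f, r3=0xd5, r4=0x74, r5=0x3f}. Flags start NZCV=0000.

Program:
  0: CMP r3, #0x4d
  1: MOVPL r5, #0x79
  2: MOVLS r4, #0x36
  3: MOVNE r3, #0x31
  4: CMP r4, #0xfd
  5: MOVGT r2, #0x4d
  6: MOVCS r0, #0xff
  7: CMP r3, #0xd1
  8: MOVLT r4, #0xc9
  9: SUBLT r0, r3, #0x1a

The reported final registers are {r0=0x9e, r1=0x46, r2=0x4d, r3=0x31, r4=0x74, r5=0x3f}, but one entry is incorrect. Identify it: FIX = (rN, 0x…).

FIX = (r0, 0xc9)

[0] flags=1010 → (cmp)
[1] flags=1010 PL?F → skip
[2] flags=1010 LS?F → skip
[3] flags=1010 NE?T → r3=0x31
[4] flags=0000 → (cmp)
[5] flags=0000 GT?T → r2=0x4d
[6] flags=0000 CS?F → skip
[7] flags=0000 → (cmp)
[8] flags=0000 LT?F → skip
[9] flags=0000 LT?F → skip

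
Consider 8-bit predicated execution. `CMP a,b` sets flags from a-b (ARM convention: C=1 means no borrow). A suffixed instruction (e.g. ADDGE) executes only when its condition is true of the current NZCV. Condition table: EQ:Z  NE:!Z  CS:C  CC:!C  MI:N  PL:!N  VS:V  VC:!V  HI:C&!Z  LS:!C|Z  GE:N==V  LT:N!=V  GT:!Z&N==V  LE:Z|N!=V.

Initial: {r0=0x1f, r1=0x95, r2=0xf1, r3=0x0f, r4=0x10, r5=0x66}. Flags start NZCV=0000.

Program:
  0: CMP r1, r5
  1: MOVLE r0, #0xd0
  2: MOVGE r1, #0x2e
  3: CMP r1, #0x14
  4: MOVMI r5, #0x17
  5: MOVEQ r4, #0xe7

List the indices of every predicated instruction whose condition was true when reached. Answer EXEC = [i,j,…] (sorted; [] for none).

EXEC = [1,4]

[0] flags=0011 → (cmp)
[1] flags=0011 LE?T → r0=0xd0
[2] flags=0011 GE?F → skip
[3] flags=1010 → (cmp)
[4] flags=1010 MI?T → r5=0x17
[5] flags=1010 EQ?F → skip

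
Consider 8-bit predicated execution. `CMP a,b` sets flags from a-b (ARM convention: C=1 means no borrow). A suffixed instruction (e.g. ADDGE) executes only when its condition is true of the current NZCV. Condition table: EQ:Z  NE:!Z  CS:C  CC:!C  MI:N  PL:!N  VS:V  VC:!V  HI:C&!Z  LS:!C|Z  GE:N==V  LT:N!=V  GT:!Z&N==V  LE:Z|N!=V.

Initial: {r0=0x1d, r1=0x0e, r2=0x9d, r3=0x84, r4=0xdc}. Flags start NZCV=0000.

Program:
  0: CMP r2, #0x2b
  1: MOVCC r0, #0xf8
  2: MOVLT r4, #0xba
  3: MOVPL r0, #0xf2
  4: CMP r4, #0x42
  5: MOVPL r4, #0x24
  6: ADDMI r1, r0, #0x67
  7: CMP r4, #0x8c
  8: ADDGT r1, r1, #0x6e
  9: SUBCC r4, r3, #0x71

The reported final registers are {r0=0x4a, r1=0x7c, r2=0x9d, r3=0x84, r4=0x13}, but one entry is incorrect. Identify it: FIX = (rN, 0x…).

0: ✓ CMP  NZCV=0011
1: · MOVCC
2: ✓ MOVLT  r4←0xba
3: ✓ MOVPL  r0←0xf2
4: ✓ CMP  NZCV=0011
5: ✓ MOVPL  r4←0x24
6: · ADDMI
7: ✓ CMP  NZCV=1001
8: ✓ ADDGT  r1←0x7c
9: ✓ SUBCC  r4←0x13

FIX = (r0, 0xf2)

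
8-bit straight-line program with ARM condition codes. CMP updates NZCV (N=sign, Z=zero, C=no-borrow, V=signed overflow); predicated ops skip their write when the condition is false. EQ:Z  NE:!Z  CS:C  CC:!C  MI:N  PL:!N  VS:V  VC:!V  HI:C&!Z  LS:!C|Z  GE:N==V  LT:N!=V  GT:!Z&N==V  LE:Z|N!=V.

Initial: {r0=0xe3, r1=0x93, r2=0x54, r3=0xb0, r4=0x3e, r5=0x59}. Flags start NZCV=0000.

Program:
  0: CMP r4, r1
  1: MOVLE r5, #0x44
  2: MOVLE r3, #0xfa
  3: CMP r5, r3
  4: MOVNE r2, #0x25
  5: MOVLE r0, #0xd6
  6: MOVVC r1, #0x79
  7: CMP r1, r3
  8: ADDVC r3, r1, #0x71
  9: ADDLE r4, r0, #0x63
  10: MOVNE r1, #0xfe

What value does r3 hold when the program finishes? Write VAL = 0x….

[0] flags=1001 → (cmp)
[1] flags=1001 LE?F → skip
[2] flags=1001 LE?F → skip
[3] flags=1001 → (cmp)
[4] flags=1001 NE?T → r2=0x25
[5] flags=1001 LE?F → skip
[6] flags=1001 VC?F → skip
[7] flags=1000 → (cmp)
[8] flags=1000 VC?T → r3=0x04
[9] flags=1000 LE?T → r4=0x46
[10] flags=1000 NE?T → r1=0xfe

VAL = 0x04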